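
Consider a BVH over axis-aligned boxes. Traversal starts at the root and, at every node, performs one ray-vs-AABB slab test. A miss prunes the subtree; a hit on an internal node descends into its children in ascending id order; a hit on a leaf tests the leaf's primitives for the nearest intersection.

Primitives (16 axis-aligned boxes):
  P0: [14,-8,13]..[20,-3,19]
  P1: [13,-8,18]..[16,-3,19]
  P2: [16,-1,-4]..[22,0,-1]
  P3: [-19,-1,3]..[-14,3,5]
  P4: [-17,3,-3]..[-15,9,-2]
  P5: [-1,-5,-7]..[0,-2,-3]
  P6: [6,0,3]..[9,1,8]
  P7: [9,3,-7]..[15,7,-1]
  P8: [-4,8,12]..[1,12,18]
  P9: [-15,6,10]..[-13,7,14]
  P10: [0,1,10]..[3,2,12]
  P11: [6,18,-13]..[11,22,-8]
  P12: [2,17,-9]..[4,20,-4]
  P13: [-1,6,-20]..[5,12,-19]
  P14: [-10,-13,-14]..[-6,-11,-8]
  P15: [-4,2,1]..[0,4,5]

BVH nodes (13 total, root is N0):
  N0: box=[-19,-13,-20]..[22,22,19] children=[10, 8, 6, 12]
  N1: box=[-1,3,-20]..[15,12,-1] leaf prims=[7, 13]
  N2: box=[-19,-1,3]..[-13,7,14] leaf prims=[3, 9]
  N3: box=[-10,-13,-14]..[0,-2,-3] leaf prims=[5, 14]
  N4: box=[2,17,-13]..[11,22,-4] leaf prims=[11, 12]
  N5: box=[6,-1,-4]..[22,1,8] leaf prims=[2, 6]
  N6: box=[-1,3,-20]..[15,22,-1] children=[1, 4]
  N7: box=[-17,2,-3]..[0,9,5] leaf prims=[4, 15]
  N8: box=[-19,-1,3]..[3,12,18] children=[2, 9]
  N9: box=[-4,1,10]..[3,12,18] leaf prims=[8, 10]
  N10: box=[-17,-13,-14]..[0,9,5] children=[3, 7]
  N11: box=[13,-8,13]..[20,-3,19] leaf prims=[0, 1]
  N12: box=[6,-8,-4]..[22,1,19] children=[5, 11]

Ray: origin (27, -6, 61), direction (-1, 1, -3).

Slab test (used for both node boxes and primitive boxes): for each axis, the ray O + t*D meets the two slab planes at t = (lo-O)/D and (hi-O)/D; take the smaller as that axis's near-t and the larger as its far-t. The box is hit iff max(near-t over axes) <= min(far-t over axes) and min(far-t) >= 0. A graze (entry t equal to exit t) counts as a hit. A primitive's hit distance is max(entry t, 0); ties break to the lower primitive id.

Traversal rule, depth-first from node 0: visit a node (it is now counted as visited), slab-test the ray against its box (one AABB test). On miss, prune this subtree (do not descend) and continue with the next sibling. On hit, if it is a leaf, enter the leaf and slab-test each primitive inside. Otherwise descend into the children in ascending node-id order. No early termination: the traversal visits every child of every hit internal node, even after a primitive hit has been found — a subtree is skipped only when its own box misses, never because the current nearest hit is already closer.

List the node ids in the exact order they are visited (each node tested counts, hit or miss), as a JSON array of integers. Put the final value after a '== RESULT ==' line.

Traverse from the root:
N0 x:[5,46] y:[-7,28] z:[14,27] -> hit [14,27], descend [6, 8, 10, 12]
  N6 x:[12,28] y:[9,28] z:[62/3,27] -> hit [62/3,27], descend [1, 4]
    N1 x:[12,28] y:[9,18] z:[62/3,27] -> miss, prune
    N4 x:[16,25] y:[23,28] z:[65/3,74/3] -> hit [23,74/3] leaf, test {P11(miss), P12@t=23}
  N8 x:[24,46] y:[5,18] z:[43/3,58/3] -> miss, prune
  N10 x:[27,44] y:[-7,15] z:[56/3,25] -> miss, prune
  N12 x:[5,21] y:[-2,7] z:[14,65/3] -> miss, prune

7 AABB tests over nodes [0, 6, 1, 4, 8, 10, 12]; 1 leaf entered; closest P12.

== RESULT ==
[0, 6, 1, 4, 8, 10, 12]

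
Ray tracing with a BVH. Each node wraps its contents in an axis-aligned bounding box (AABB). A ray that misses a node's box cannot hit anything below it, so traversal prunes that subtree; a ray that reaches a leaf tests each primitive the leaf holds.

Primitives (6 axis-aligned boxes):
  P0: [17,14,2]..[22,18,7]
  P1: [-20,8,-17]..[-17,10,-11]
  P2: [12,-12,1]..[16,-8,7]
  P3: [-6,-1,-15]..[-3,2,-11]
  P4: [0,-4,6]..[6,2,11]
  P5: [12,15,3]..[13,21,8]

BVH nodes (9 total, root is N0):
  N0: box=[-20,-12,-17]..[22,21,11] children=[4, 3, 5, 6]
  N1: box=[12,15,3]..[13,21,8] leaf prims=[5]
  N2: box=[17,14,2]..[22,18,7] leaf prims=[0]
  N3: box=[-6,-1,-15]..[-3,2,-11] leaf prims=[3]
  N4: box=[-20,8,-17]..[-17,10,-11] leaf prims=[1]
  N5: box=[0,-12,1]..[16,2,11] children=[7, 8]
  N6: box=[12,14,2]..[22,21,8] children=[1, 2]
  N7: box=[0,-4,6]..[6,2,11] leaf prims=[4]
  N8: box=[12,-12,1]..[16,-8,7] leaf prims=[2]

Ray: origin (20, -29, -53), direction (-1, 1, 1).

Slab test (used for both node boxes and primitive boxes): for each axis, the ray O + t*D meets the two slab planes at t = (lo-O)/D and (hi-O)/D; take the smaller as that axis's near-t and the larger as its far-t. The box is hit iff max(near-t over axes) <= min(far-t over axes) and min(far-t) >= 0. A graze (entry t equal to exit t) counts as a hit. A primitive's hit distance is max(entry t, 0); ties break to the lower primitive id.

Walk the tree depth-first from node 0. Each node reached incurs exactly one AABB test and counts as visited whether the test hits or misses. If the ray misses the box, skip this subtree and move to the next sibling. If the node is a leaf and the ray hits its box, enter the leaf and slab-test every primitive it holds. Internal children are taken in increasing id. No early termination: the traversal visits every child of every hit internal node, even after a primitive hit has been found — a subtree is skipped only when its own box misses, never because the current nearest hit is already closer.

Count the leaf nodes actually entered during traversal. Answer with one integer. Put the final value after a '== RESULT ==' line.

Trace the traversal:
N0 x:[-2,40] y:[17,50] z:[36,64] -> hit [36,40], descend [3, 4, 5, 6]
  N3 x:[23,26] y:[28,31] z:[38,42] -> miss, prune
  N4 x:[37,40] y:[37,39] z:[36,42] -> hit [37,39] leaf, test {P1@t=37}
  N5 x:[4,20] y:[17,31] z:[54,64] -> miss, prune
  N6 x:[-2,8] y:[43,50] z:[55,61] -> miss, prune

Visited [0, 3, 4, 5, 6]. Tests: 5 box, 1 leaf. Nearest: P1.

== RESULT ==
1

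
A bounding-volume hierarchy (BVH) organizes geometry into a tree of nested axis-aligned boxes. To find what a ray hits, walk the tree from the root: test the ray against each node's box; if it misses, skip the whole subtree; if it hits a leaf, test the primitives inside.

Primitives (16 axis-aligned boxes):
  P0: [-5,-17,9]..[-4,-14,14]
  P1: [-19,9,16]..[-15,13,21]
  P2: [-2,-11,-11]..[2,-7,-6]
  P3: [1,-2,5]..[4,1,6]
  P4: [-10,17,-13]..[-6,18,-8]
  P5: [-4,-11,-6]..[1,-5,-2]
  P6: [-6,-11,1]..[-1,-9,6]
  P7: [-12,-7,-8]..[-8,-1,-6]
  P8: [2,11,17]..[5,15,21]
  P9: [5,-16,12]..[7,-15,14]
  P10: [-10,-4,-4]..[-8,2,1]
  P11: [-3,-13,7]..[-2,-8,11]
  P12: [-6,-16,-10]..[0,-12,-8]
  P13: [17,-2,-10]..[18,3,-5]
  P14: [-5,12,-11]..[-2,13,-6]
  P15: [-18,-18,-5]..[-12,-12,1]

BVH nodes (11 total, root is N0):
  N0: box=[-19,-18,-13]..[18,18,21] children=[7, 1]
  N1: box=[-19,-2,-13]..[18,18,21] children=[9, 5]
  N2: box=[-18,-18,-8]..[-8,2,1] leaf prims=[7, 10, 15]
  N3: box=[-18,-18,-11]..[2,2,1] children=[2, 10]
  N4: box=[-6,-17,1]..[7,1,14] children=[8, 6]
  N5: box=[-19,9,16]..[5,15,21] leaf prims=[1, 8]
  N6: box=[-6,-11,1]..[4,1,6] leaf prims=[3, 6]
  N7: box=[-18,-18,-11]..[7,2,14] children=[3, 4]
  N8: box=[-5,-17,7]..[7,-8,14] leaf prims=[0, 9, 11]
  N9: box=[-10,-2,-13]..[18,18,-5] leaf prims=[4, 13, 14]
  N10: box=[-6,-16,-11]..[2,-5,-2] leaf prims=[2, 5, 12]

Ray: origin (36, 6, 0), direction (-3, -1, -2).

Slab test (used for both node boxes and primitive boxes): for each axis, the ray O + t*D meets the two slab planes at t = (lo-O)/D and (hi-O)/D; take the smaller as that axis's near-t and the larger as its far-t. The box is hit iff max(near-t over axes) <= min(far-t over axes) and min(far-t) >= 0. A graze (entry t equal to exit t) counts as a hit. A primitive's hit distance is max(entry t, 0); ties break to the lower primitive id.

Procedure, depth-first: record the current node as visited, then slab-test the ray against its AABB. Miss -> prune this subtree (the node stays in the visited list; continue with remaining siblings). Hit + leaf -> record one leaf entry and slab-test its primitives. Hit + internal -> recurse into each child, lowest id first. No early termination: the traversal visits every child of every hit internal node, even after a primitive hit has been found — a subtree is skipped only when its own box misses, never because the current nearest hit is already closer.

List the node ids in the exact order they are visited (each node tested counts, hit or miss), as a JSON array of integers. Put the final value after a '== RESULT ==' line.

Traverse from the root:
N0 x:[6,55/3] y:[-12,24] z:[-21/2,13/2] -> hit [6,13/2], descend [1, 7]
  N1 x:[6,55/3] y:[-12,8] z:[-21/2,13/2] -> hit [6,13/2], descend [5, 9]
    N5 x:[31/3,55/3] y:[-9,-3] z:[-21/2,-8] -> miss, prune
    N9 x:[6,46/3] y:[-12,8] z:[5/2,13/2] -> hit [6,13/2] leaf, test {P4(miss), P13(miss), P14(miss)}
  N7 x:[29/3,18] y:[4,24] z:[-7,11/2] -> miss, prune

order=[0, 1, 5, 9, 7]  |boxes|=5  |leaves|=1  hit=miss

== RESULT ==
[0, 1, 5, 9, 7]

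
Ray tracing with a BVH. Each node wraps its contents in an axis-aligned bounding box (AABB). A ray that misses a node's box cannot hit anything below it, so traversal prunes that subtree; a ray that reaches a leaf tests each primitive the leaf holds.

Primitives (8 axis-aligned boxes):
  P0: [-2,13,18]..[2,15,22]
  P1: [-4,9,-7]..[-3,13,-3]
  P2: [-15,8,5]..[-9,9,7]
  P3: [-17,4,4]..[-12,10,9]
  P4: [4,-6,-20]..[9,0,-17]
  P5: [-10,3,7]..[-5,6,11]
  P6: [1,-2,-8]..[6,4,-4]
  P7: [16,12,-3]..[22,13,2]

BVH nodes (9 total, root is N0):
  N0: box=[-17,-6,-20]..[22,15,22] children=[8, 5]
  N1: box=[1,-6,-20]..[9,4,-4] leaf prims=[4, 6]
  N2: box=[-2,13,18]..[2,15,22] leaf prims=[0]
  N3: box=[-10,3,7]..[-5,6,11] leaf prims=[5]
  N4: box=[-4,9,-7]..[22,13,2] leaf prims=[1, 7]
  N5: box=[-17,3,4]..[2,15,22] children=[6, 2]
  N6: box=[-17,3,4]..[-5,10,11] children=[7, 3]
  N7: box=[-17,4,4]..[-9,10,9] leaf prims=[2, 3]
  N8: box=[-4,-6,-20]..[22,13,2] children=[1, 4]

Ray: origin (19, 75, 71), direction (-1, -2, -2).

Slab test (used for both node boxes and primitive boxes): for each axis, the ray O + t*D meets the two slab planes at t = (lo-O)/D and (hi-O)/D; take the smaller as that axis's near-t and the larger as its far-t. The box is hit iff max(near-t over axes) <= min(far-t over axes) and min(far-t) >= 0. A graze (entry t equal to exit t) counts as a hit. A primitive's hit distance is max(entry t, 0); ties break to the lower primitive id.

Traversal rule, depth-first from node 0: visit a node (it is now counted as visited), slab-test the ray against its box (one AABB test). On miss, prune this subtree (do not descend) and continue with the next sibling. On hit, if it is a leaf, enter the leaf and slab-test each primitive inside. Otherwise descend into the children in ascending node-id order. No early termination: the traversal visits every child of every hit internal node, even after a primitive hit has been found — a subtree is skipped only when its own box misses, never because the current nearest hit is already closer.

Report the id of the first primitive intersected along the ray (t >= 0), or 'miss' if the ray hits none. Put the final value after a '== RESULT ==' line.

Walk:
N0 x:[-3,36] y:[30,81/2] z:[49/2,91/2] -> hit [30,36], descend [5, 8]
  N5 x:[17,36] y:[30,36] z:[49/2,67/2] -> hit [30,67/2], descend [2, 6]
    N2 x:[17,21] y:[30,31] z:[49/2,53/2] -> miss, prune
    N6 x:[24,36] y:[65/2,36] z:[30,67/2] -> hit [65/2,67/2], descend [3, 7]
      N3 x:[24,29] y:[69/2,36] z:[30,32] -> miss, prune
      N7 x:[28,36] y:[65/2,71/2] z:[31,67/2] -> hit [65/2,67/2] leaf, test {P2@t=33, P3@t=65/2}
  N8 x:[-3,23] y:[31,81/2] z:[69/2,91/2] -> miss, prune

Summary -> nodes [0, 5, 2, 6, 3, 7, 8]; box-tests=7; leaf-entries=1; first=P3

== RESULT ==
3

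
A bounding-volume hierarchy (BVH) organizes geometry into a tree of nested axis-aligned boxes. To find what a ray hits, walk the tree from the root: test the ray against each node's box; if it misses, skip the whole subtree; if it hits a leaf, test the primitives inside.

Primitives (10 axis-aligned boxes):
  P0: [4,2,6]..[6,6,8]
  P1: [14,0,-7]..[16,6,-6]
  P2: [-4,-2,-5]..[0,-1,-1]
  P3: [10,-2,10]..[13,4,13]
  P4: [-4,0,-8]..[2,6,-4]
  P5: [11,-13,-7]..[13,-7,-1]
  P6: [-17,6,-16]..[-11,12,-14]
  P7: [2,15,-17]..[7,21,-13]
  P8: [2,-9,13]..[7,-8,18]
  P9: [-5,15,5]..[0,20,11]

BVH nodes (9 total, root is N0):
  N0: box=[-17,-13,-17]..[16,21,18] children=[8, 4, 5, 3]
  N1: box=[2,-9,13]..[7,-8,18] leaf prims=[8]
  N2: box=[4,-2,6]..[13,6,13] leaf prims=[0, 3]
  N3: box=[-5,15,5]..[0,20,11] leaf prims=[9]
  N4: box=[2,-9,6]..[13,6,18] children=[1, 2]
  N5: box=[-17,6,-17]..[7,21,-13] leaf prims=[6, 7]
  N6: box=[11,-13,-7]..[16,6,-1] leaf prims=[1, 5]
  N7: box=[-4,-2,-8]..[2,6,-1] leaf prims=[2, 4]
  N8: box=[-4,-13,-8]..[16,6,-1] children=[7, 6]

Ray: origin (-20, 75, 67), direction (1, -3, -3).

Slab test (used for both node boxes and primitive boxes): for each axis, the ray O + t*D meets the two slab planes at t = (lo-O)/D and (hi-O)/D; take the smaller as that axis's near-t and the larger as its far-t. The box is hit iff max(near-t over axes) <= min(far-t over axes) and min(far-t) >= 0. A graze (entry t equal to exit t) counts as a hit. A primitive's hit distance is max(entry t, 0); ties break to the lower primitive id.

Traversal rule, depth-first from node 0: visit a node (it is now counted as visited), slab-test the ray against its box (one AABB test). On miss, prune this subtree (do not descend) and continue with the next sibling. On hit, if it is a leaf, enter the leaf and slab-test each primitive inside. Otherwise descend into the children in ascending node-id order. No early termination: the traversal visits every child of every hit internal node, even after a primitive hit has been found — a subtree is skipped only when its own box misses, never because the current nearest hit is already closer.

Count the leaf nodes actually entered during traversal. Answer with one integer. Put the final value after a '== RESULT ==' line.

Trace the traversal:
N0 x:[3,36] y:[18,88/3] z:[49/3,28] -> hit [18,28], descend [3, 4, 5, 8]
  N3 x:[15,20] y:[55/3,20] z:[56/3,62/3] -> hit [56/3,20] leaf, test {P9@t=56/3}
  N4 x:[22,33] y:[23,28] z:[49/3,61/3] -> miss, prune
  N5 x:[3,27] y:[18,23] z:[80/3,28] -> miss, prune
  N8 x:[16,36] y:[23,88/3] z:[68/3,25] -> hit [23,25], descend [6, 7]
    N6 x:[31,36] y:[23,88/3] z:[68/3,74/3] -> miss, prune
    N7 x:[16,22] y:[23,77/3] z:[68/3,25] -> miss, prune

Summary -> nodes [0, 3, 4, 5, 8, 6, 7]; box-tests=7; leaf-entries=1; first=P9

== RESULT ==
1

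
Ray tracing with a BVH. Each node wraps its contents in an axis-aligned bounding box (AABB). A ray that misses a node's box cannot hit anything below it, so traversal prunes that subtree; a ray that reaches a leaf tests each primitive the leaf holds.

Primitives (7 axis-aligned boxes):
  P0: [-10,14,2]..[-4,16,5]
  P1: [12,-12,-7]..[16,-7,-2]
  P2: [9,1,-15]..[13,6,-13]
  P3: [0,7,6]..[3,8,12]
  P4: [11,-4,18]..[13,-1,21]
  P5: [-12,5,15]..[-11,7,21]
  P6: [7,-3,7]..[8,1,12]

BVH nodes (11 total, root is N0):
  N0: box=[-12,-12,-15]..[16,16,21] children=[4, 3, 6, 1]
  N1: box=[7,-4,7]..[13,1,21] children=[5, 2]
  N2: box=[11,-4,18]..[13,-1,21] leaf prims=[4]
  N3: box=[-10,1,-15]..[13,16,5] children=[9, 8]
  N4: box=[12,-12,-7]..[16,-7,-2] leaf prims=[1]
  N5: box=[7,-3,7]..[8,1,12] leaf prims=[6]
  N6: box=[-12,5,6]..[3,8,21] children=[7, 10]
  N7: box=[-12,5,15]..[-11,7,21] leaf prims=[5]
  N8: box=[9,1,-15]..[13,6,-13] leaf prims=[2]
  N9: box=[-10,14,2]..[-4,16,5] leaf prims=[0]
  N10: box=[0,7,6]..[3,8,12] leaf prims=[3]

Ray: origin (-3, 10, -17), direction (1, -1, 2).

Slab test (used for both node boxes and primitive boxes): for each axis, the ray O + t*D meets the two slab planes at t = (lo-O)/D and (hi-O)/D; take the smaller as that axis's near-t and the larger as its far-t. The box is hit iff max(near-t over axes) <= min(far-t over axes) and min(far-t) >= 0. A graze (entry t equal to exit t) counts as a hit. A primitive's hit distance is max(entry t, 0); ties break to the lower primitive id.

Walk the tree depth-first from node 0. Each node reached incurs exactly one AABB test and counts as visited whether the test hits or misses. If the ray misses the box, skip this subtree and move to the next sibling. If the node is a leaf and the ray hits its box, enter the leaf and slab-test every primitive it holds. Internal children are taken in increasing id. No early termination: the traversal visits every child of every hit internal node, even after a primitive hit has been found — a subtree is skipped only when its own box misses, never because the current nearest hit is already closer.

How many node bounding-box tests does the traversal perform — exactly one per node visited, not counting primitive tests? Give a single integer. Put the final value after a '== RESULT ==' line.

Trace the traversal:
N0 x:[-9,19] y:[-6,22] z:[1,19] -> hit [1,19], descend [1, 3, 4, 6]
  N1 x:[10,16] y:[9,14] z:[12,19] -> hit [12,14], descend [2, 5]
    N2 x:[14,16] y:[11,14] z:[35/2,19] -> miss, prune
    N5 x:[10,11] y:[9,13] z:[12,29/2] -> miss, prune
  N3 x:[-7,16] y:[-6,9] z:[1,11] -> hit [1,9], descend [8, 9]
    N8 x:[12,16] y:[4,9] z:[1,2] -> miss, prune
    N9 x:[-7,-1] y:[-6,-4] z:[19/2,11] -> miss, prune
  N4 x:[15,19] y:[17,22] z:[5,15/2] -> miss, prune
  N6 x:[-9,6] y:[2,5] z:[23/2,19] -> miss, prune

Visited [0, 1, 2, 5, 3, 8, 9, 4, 6]. Tests: 9 box, 0 leaf. Nearest: miss.

== RESULT ==
9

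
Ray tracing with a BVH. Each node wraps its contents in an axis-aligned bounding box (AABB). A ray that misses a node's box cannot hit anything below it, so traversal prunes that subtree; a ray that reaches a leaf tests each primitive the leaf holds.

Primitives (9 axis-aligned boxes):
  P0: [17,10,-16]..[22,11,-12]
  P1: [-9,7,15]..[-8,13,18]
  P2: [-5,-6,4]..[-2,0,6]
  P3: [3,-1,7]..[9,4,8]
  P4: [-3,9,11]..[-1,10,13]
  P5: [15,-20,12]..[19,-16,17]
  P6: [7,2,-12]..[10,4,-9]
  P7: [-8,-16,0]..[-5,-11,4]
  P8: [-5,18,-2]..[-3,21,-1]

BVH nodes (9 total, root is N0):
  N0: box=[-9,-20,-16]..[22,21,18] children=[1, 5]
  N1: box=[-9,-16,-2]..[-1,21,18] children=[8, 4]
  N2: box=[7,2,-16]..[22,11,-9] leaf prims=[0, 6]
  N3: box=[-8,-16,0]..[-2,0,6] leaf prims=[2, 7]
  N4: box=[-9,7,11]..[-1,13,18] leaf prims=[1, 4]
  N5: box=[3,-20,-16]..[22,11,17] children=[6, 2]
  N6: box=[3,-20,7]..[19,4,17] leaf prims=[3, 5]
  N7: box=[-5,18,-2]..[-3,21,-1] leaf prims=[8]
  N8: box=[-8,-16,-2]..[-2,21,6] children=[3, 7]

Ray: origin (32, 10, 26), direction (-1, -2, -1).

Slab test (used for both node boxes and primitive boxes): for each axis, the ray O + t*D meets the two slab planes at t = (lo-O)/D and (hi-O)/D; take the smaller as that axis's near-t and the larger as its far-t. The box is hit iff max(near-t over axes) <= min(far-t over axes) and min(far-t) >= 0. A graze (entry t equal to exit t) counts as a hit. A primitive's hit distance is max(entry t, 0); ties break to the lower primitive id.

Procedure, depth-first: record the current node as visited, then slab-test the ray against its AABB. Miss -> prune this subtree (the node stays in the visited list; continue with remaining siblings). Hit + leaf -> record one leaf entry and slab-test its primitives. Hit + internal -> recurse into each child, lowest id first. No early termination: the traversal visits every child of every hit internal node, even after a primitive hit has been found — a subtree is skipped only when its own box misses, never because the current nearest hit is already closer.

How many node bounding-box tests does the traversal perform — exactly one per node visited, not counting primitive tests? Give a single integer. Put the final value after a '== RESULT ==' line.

Trace the traversal:
N0 x:[10,41] y:[-11/2,15] z:[8,42] -> hit [10,15], descend [1, 5]
  N1 x:[33,41] y:[-11/2,13] z:[8,28] -> miss, prune
  N5 x:[10,29] y:[-1/2,15] z:[9,42] -> hit [10,15], descend [2, 6]
    N2 x:[10,25] y:[-1/2,4] z:[35,42] -> miss, prune
    N6 x:[13,29] y:[3,15] z:[9,19] -> hit [13,15] leaf, test {P3(miss), P5@t=13}

order=[0, 1, 5, 2, 6]  |boxes|=5  |leaves|=1  hit=P5

== RESULT ==
5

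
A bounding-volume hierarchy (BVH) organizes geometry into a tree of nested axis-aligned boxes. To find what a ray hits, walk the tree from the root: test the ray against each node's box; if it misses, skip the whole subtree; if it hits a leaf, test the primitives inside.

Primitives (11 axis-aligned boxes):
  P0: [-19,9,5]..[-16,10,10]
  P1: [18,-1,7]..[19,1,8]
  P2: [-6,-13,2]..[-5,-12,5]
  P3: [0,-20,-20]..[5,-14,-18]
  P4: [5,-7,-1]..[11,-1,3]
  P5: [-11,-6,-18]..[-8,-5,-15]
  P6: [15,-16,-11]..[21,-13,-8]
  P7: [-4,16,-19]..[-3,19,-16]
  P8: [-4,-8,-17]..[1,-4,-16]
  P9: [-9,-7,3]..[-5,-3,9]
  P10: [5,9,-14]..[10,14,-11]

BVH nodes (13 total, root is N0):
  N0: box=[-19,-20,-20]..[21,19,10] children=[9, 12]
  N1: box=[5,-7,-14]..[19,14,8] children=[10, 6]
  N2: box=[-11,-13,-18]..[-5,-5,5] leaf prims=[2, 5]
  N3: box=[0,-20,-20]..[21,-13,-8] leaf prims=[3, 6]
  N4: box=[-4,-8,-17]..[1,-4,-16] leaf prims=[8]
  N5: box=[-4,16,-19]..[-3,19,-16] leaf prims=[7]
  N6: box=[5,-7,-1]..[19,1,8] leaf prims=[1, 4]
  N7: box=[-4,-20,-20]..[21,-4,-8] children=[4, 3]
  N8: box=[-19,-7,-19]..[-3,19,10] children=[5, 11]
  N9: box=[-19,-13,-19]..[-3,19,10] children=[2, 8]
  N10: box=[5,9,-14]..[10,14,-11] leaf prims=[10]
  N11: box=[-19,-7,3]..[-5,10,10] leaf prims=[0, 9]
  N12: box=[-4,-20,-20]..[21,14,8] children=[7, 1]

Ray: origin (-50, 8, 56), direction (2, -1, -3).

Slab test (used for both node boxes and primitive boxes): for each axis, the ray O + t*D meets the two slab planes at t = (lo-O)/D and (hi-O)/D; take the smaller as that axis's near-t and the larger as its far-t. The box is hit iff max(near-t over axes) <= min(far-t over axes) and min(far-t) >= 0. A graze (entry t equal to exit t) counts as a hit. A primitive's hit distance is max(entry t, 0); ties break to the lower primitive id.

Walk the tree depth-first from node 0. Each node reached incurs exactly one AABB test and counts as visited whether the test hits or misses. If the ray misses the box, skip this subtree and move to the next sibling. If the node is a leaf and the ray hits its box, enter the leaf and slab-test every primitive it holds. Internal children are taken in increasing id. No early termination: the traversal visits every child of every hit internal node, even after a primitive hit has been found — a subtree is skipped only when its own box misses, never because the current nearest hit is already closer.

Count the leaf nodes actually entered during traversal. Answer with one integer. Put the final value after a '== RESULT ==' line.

Walk:
N0 x:[31/2,71/2] y:[-11,28] z:[46/3,76/3] -> hit [31/2,76/3], descend [9, 12]
  N9 x:[31/2,47/2] y:[-11,21] z:[46/3,25] -> hit [31/2,21], descend [2, 8]
    N2 x:[39/2,45/2] y:[13,21] z:[17,74/3] -> hit [39/2,21] leaf, test {P2(miss), P5(miss)}
    N8 x:[31/2,47/2] y:[-11,15] z:[46/3,25] -> miss, prune
  N12 x:[23,71/2] y:[-6,28] z:[16,76/3] -> hit [23,76/3], descend [1, 7]
    N1 x:[55/2,69/2] y:[-6,15] z:[16,70/3] -> miss, prune
    N7 x:[23,71/2] y:[12,28] z:[64/3,76/3] -> hit [23,76/3], descend [3, 4]
      N3 x:[25,71/2] y:[21,28] z:[64/3,76/3] -> hit [25,76/3] leaf, test {P3@t=25, P6(miss)}
      N4 x:[23,51/2] y:[12,16] z:[24,73/3] -> miss, prune

Summary -> nodes [0, 9, 2, 8, 12, 1, 7, 3, 4]; box-tests=9; leaf-entries=2; first=P3

== RESULT ==
2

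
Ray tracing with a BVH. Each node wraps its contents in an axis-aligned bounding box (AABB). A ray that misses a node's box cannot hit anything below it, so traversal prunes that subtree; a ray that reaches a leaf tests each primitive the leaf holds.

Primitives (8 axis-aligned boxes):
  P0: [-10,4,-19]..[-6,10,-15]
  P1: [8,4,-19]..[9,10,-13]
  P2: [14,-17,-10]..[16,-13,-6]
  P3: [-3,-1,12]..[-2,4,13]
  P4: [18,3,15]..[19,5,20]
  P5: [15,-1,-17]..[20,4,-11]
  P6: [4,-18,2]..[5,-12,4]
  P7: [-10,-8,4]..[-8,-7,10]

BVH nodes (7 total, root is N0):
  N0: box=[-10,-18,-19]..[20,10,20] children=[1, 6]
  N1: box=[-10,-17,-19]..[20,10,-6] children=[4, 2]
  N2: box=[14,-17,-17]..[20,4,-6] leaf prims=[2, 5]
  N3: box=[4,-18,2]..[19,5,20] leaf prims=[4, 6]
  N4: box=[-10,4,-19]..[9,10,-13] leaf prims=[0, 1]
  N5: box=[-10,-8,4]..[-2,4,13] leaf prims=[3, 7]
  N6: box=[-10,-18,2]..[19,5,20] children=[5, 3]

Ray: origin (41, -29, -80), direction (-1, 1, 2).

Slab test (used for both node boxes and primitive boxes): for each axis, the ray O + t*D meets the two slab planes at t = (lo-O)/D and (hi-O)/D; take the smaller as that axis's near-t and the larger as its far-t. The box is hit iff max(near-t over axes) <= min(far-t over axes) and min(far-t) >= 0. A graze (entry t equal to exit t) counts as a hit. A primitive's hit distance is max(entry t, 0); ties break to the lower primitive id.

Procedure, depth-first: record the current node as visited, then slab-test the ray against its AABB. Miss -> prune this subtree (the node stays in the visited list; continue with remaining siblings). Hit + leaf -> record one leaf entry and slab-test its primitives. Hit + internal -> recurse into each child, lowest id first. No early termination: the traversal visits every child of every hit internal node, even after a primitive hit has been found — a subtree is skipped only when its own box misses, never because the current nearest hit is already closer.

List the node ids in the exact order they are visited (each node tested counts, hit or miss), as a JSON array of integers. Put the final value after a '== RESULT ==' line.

Trace the traversal:
N0 x:[21,51] y:[11,39] z:[61/2,50] -> hit [61/2,39], descend [1, 6]
  N1 x:[21,51] y:[12,39] z:[61/2,37] -> hit [61/2,37], descend [2, 4]
    N2 x:[21,27] y:[12,33] z:[63/2,37] -> miss, prune
    N4 x:[32,51] y:[33,39] z:[61/2,67/2] -> hit [33,67/2] leaf, test {P0(miss), P1@t=33}
  N6 x:[22,51] y:[11,34] z:[41,50] -> miss, prune

5 AABB tests over nodes [0, 1, 2, 4, 6]; 1 leaf entered; closest P1.

== RESULT ==
[0, 1, 2, 4, 6]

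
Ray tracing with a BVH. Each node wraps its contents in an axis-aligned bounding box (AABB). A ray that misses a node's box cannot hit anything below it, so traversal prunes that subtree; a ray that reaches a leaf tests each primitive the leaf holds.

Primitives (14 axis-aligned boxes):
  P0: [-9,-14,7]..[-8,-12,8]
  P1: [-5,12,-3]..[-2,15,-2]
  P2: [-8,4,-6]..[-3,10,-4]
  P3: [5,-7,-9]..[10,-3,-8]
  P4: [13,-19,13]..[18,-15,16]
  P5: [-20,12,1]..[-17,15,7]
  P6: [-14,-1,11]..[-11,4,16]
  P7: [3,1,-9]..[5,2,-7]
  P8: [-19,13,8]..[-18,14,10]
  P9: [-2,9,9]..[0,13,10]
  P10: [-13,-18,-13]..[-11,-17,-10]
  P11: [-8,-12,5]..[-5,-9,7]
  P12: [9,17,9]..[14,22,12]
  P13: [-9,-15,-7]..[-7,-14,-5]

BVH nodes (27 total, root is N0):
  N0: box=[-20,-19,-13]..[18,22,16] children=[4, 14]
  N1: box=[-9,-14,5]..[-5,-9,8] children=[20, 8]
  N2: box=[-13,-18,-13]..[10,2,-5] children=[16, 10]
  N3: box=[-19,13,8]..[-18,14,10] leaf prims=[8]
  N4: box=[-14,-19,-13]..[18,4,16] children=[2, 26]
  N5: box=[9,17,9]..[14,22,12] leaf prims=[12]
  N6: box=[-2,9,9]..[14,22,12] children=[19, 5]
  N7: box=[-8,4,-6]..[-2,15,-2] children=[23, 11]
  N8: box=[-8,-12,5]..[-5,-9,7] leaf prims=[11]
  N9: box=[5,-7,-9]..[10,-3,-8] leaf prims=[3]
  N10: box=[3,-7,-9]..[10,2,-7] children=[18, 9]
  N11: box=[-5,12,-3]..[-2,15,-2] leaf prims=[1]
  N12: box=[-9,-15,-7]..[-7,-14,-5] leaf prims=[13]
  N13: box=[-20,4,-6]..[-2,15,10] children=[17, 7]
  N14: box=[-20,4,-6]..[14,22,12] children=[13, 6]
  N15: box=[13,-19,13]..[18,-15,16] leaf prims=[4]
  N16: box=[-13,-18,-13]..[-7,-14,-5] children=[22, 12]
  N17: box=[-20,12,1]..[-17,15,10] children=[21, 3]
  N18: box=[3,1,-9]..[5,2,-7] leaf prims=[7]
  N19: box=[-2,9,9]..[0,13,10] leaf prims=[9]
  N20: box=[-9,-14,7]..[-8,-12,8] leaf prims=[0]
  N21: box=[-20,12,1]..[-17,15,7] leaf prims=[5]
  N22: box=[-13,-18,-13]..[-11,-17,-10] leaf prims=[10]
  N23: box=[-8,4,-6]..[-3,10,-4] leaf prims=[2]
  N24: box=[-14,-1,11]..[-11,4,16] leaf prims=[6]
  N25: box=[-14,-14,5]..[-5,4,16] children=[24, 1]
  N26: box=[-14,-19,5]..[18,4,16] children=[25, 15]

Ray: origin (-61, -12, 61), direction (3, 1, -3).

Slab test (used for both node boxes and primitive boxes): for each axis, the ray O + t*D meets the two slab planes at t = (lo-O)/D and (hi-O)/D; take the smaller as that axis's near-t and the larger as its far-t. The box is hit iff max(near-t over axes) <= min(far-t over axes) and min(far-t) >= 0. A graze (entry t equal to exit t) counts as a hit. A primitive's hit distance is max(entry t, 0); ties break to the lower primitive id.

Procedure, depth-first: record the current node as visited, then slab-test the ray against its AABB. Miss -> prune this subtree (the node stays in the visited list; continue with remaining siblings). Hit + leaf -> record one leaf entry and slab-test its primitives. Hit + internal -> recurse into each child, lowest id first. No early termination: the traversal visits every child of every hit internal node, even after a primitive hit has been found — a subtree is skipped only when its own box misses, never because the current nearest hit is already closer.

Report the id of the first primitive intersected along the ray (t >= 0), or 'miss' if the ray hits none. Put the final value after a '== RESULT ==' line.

Walk:
N0 x:[41/3,79/3] y:[-7,34] z:[15,74/3] -> hit [15,74/3], descend [4, 14]
  N4 x:[47/3,79/3] y:[-7,16] z:[15,74/3] -> hit [47/3,16], descend [2, 26]
    N2 x:[16,71/3] y:[-6,14] z:[22,74/3] -> miss, prune
    N26 x:[47/3,79/3] y:[-7,16] z:[15,56/3] -> hit [47/3,16], descend [15, 25]
      N15 x:[74/3,79/3] y:[-7,-3] z:[15,16] -> miss, prune
      N25 x:[47/3,56/3] y:[-2,16] z:[15,56/3] -> hit [47/3,16], descend [1, 24]
        N1 x:[52/3,56/3] y:[-2,3] z:[53/3,56/3] -> miss, prune
        N24 x:[47/3,50/3] y:[11,16] z:[15,50/3] -> hit [47/3,16] leaf, test {P6@t=47/3}
  N14 x:[41/3,25] y:[16,34] z:[49/3,67/3] -> hit [49/3,67/3], descend [6, 13]
    N6 x:[59/3,25] y:[21,34] z:[49/3,52/3] -> miss, prune
    N13 x:[41/3,59/3] y:[16,27] z:[17,67/3] -> hit [17,59/3], descend [7, 17]
      N7 x:[53/3,59/3] y:[16,27] z:[21,67/3] -> miss, prune
      N17 x:[41/3,44/3] y:[24,27] z:[17,20] -> miss, prune

13 AABB tests over nodes [0, 4, 2, 26, 15, 25, 1, 24, 14, 6, 13, 7, 17]; 1 leaf entered; closest P6.

== RESULT ==
6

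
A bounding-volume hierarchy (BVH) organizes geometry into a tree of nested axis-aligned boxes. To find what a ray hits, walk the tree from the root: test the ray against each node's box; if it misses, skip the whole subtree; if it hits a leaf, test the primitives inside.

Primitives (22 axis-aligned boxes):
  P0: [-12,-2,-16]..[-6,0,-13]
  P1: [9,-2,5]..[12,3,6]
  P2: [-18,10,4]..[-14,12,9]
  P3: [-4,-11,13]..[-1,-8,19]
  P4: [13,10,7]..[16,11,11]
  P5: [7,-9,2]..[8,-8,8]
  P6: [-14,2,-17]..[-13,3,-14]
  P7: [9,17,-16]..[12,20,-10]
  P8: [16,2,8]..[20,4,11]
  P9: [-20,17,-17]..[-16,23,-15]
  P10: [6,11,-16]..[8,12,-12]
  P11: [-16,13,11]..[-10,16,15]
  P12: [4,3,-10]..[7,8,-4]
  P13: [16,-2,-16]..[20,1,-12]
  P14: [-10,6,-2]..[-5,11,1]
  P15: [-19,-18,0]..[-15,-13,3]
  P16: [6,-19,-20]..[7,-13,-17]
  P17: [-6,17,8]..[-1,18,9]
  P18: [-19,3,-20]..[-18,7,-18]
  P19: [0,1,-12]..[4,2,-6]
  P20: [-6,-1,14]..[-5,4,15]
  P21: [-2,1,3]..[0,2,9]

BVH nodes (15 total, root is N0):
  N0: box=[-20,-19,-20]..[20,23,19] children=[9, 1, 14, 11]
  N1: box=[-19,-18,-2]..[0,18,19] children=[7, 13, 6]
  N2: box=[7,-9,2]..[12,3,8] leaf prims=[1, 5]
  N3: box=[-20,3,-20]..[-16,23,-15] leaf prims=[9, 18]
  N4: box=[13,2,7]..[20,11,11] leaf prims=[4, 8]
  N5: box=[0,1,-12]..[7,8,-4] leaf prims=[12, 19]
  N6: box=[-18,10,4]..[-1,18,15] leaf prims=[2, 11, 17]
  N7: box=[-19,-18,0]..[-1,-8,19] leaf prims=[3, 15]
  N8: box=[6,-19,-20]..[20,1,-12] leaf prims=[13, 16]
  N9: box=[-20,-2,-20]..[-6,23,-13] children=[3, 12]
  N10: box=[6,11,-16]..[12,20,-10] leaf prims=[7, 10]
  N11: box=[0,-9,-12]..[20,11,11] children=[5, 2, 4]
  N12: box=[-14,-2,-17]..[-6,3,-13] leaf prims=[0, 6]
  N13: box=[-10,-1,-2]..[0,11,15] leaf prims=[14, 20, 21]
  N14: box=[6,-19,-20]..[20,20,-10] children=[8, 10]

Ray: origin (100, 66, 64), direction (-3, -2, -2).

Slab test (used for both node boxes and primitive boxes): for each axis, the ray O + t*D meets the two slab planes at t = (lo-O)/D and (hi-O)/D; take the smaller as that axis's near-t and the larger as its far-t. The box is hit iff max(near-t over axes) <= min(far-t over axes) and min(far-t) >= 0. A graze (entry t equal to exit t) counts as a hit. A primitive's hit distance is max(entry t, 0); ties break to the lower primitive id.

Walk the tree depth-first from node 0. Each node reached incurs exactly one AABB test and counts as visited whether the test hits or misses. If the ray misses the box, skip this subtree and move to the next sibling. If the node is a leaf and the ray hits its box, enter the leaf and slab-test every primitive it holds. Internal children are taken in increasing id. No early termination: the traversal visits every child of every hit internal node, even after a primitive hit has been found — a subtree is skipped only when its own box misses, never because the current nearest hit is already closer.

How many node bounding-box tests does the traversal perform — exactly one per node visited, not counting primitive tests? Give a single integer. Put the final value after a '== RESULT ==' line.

Walk:
N0 x:[80/3,40] y:[43/2,85/2] z:[45/2,42] -> hit [80/3,40], descend [1, 9, 11, 14]
  N1 x:[100/3,119/3] y:[24,42] z:[45/2,33] -> miss, prune
  N9 x:[106/3,40] y:[43/2,34] z:[77/2,42] -> miss, prune
  N11 x:[80/3,100/3] y:[55/2,75/2] z:[53/2,38] -> hit [55/2,100/3], descend [2, 4, 5]
    N2 x:[88/3,31] y:[63/2,75/2] z:[28,31] -> miss, prune
    N4 x:[80/3,29] y:[55/2,32] z:[53/2,57/2] -> hit [55/2,57/2] leaf, test {P4@t=28, P8(miss)}
    N5 x:[31,100/3] y:[29,65/2] z:[34,38] -> miss, prune
  N14 x:[80/3,94/3] y:[23,85/2] z:[37,42] -> miss, prune

Visited [0, 1, 9, 11, 2, 4, 5, 14]. Tests: 8 box, 1 leaf. Nearest: P4.

== RESULT ==
8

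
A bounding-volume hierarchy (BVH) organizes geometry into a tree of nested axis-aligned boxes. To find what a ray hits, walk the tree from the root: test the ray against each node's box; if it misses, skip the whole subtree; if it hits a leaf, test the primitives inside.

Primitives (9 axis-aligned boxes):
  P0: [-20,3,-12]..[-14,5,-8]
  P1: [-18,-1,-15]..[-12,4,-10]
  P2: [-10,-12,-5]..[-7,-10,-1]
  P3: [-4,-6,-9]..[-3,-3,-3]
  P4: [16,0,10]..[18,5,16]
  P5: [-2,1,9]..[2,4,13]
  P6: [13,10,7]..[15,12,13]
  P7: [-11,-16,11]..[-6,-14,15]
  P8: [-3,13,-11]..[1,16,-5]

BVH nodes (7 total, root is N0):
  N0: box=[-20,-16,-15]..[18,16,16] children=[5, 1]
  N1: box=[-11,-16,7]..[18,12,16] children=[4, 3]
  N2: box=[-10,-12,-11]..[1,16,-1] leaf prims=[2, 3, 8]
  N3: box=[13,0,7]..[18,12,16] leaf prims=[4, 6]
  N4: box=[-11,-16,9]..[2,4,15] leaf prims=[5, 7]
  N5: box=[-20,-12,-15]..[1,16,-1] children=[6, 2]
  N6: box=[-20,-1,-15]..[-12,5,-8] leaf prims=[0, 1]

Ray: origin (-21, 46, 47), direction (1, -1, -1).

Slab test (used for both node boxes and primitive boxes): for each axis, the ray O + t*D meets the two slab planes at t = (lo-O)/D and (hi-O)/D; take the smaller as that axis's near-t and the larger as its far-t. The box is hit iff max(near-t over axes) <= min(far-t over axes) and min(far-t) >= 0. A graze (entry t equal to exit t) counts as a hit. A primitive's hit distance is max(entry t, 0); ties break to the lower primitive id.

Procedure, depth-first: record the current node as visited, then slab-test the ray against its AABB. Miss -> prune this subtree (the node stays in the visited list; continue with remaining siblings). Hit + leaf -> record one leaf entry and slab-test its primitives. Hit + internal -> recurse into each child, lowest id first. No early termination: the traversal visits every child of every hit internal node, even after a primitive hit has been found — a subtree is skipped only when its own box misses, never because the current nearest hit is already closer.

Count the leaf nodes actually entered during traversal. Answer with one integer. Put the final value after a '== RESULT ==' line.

Traverse from the root:
N0 x:[1,39] y:[30,62] z:[31,62] -> hit [31,39], descend [1, 5]
  N1 x:[10,39] y:[34,62] z:[31,40] -> hit [34,39], descend [3, 4]
    N3 x:[34,39] y:[34,46] z:[31,40] -> hit [34,39] leaf, test {P4(miss), P6@t=34}
    N4 x:[10,23] y:[42,62] z:[32,38] -> miss, prune
  N5 x:[1,22] y:[30,58] z:[48,62] -> miss, prune

order=[0, 1, 3, 4, 5]  |boxes|=5  |leaves|=1  hit=P6

== RESULT ==
1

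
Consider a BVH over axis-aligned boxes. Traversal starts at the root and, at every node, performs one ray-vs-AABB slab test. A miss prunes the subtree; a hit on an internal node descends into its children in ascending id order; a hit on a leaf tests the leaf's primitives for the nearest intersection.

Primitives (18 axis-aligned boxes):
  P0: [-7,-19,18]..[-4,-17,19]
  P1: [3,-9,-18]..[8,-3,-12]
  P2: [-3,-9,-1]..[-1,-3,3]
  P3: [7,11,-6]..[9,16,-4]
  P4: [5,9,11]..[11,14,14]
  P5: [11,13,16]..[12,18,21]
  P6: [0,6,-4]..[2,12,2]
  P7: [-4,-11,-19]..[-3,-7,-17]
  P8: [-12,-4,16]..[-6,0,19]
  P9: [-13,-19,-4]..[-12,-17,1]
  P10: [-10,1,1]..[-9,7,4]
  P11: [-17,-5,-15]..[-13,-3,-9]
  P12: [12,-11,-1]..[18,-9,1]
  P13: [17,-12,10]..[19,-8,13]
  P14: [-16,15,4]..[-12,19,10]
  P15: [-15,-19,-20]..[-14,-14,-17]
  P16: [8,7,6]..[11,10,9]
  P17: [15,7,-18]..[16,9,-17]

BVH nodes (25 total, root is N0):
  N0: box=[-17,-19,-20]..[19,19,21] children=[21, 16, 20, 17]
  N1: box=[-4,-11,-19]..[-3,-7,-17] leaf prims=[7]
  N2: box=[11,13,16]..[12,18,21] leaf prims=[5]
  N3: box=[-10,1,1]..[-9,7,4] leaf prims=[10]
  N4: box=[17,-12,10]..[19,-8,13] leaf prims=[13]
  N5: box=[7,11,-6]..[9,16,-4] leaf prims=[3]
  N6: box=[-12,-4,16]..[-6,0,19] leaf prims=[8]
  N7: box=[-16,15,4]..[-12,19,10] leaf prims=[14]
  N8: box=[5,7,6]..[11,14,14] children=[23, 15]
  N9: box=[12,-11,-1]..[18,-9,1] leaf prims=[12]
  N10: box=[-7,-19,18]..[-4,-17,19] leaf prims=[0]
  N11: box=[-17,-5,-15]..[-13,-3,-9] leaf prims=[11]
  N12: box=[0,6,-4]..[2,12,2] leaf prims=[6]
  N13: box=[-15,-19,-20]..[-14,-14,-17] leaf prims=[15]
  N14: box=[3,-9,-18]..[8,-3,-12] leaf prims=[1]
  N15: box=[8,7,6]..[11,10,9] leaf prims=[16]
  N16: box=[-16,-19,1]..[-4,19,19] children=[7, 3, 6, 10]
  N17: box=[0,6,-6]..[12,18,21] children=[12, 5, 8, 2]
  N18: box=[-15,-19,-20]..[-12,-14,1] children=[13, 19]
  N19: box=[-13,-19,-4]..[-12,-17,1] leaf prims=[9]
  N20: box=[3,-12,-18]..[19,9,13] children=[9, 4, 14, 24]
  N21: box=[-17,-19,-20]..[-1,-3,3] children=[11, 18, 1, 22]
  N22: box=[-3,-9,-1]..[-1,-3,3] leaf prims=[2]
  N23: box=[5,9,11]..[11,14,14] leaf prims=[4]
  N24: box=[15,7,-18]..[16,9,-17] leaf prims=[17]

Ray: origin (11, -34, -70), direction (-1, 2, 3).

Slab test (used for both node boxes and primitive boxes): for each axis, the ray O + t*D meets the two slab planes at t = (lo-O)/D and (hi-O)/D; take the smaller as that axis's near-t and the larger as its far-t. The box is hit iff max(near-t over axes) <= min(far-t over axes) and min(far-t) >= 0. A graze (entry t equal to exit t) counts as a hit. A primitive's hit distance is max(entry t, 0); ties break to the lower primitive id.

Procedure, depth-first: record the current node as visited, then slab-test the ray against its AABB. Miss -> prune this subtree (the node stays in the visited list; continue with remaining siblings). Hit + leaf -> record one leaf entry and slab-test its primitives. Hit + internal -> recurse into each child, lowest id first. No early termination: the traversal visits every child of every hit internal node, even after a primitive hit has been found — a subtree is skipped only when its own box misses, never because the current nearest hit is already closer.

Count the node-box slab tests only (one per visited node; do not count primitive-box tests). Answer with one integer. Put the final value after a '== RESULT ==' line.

Walk:
N0 x:[-8,28] y:[15/2,53/2] z:[50/3,91/3] -> hit [50/3,53/2], descend [16, 17, 20, 21]
  N16 x:[15,27] y:[15/2,53/2] z:[71/3,89/3] -> hit [71/3,53/2], descend [3, 6, 7, 10]
    N3 x:[20,21] y:[35/2,41/2] z:[71/3,74/3] -> miss, prune
    N6 x:[17,23] y:[15,17] z:[86/3,89/3] -> miss, prune
    N7 x:[23,27] y:[49/2,53/2] z:[74/3,80/3] -> hit [74/3,53/2] leaf, test {P14@t=74/3}
    N10 x:[15,18] y:[15/2,17/2] z:[88/3,89/3] -> miss, prune
  N17 x:[-1,11] y:[20,26] z:[64/3,91/3] -> miss, prune
  N20 x:[-8,8] y:[11,43/2] z:[52/3,83/3] -> miss, prune
  N21 x:[12,28] y:[15/2,31/2] z:[50/3,73/3] -> miss, prune

Visited [0, 16, 3, 6, 7, 10, 17, 20, 21]. Tests: 9 box, 1 leaf. Nearest: P14.

== RESULT ==
9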